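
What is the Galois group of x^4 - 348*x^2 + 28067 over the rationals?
Gal(K/Q) = V_4 (Klein four-group, Z/2Z × Z/2Z)

f factors as (x^2 - 221)(x^2 - 127), so the splitting field is K = Q(sqrt(221), sqrt(127)). The elements 221, 127, 28067 are all non-squares in Q, so sqrt(221) and sqrt(127) generate independent quadratic extensions. Thus [K:Q] = 4 and Gal(K/Q) is generated by the two order-2 automorphisms sqrt(221) ↦ -sqrt(221) and sqrt(127) ↦ -sqrt(127), giving V_4.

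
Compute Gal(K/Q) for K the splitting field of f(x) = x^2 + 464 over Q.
Gal(K/Q) = Z/2Z (cyclic of order 2)

x^2 + 464 is irreducible over Q since -464 is not a rational square. The splitting field Q(sqrt(-464)) has degree 2 over Q, and its unique nontrivial automorphism is sqrt(-464) ↦ -sqrt(-464). Hence Gal(Q(sqrt(-464))/Q) = Z/2Z.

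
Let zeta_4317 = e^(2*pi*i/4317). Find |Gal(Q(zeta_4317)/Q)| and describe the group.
|Gal(Q(zeta_4317)/Q)| = phi(4317) = 2876; group ≅ (Z/4317Z)^* ≅ Z/2Z × Z/1438Z

The n-th cyclotomic polynomial Φ_4317(x) is the minimal polynomial of zeta_4317 over Q and has degree phi(4317) = 2876. So Q(zeta_4317) is a degree-2876 Galois extension with Galois group (Z/4317Z)^*. By CRT, (Z/4317Z)^* ≅ (Z/3Z)^* × (Z/1439Z)^*. Each prime-power unit group is (Z/3Z)^* ≅ Z/2Z; (Z/1439Z)^* ≅ Z/1438Z. Hence Gal(Q(zeta_4317)/Q) ≅ Z/2Z × Z/1438Z.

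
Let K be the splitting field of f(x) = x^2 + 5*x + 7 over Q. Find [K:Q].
[K:Q] = 2

The discriminant of x^2 + (5)*x + (7) is b^2 - 4c = 25 - (28) = -3. Since -3 is not a perfect square in Q, the polynomial is irreducible over Q. Its two roots generate a degree-2 extension, so [K:Q] = 2.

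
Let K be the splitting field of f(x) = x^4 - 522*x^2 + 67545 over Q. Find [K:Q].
[K:Q] = 4

f factors as (x^2 - 285)(x^2 - 237); the splitting field is K = Q(sqrt(285), sqrt(237)). Since 285, 237, and 67545 are all non-squares in Q, the three subfields Q(sqrt(285)), Q(sqrt(237)), Q(sqrt(67545)) are distinct degree-2 extensions, so [K:Q] = 4 (Klein four Galois group).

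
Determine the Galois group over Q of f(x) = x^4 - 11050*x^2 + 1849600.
Gal(K/Q) = Z/2Z (cyclic of order 2)

f factors as (x^2 - 170)(x^2 - 10880), so the splitting field is K = Q(sqrt(170), sqrt(10880)). The squarefree part of 170 is 170 and the squarefree part of 10880 is also 170, so sqrt(170) and sqrt(10880) are both rational multiples of sqrt(170). Hence Q(sqrt(170)) = Q(sqrt(10880)) = Q(sqrt(170)), and the splitting field collapses to a single degree-2 extension with Galois group Z/2Z.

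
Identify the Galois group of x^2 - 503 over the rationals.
Gal(K/Q) = Z/2Z (cyclic of order 2)

x^2 - 503 is irreducible over Q since 503 is not a rational square. The splitting field Q(sqrt(503)) has degree 2 over Q, and its unique nontrivial automorphism is sqrt(503) ↦ -sqrt(503). Hence Gal(Q(sqrt(503))/Q) = Z/2Z.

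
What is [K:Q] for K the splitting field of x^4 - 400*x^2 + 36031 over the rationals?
[K:Q] = 4

f factors as (x^2 - 137)(x^2 - 263); the splitting field is K = Q(sqrt(137), sqrt(263)). Since 137, 263, and 36031 are all non-squares in Q, the three subfields Q(sqrt(137)), Q(sqrt(263)), Q(sqrt(36031)) are distinct degree-2 extensions, so [K:Q] = 4 (Klein four Galois group).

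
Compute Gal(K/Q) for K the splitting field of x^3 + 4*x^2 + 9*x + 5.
Gal(K/Q) = S_3 (symmetric group of order 6)

Compute the discriminant of x^3 + (4)*x^2 + (9)*x + (5): Δ = -335. Since Δ is not a rational square, the Galois group is not contained in A_3; it must be the full S_3 (irreducibility of the cubic rules out anything smaller).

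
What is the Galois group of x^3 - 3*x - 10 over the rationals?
Gal(K/Q) = S_3 (symmetric group of order 6)

Compute the discriminant of x^3 + (0)*x^2 + (-3)*x + (-10): Δ = -2592. Since Δ is not a rational square, the Galois group is not contained in A_3; it must be the full S_3 (irreducibility of the cubic rules out anything smaller).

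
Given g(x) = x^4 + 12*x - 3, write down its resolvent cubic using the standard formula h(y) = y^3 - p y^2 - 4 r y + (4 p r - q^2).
h(y) = y^3 + 12*y - 144

Identify coefficients: p = 0, q = 12, r = -3.
Plug into h(y) = y^3 - p y^2 - 4 r y + (4 p r - q^2):
  h(y) = y^3 - (0) y^2 - 4*(-3) y + (4*(0)*(-3) - (12)^2)
       = y^3 + (0) y^2 + (12) y + (-144).
Simplifying: h(y) = y^3 + 12*y - 144.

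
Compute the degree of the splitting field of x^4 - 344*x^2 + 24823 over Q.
[K:Q] = 4

f factors as (x^2 - 241)(x^2 - 103); the splitting field is K = Q(sqrt(241), sqrt(103)). Since 241, 103, and 24823 are all non-squares in Q, the three subfields Q(sqrt(241)), Q(sqrt(103)), Q(sqrt(24823)) are distinct degree-2 extensions, so [K:Q] = 4 (Klein four Galois group).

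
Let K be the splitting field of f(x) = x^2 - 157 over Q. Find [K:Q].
[K:Q] = 2

The polynomial x^2 - 157 is irreducible over Q since 157 is not a perfect square. Its splitting field is Q(sqrt(157)), which has degree 2 over Q.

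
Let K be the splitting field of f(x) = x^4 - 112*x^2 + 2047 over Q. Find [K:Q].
[K:Q] = 4

f factors as (x^2 - 23)(x^2 - 89); the splitting field is K = Q(sqrt(23), sqrt(89)). Since 23, 89, and 2047 are all non-squares in Q, the three subfields Q(sqrt(23)), Q(sqrt(89)), Q(sqrt(2047)) are distinct degree-2 extensions, so [K:Q] = 4 (Klein four Galois group).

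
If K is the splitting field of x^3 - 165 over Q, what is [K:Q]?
[K:Q] = 6

x^3 - 165 has one real root r = 165^(1/3) and two complex roots r*zeta_3, r*zeta_3^2 where zeta_3 = e^(2*pi*i/3). The splitting field is Q(r, zeta_3). [Q(r):Q] = 3 and [Q(zeta_3):Q] = 2 with gcd = 1, so [Q(r, zeta_3):Q] = 3 * 2 = 6.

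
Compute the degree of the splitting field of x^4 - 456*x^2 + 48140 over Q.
[K:Q] = 4

f factors as (x^2 - 166)(x^2 - 290); the splitting field is K = Q(sqrt(166), sqrt(290)). Since 166, 290, and 48140 are all non-squares in Q, the three subfields Q(sqrt(166)), Q(sqrt(290)), Q(sqrt(48140)) are distinct degree-2 extensions, so [K:Q] = 4 (Klein four Galois group).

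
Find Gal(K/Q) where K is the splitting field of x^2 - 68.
Gal(K/Q) = Z/2Z (cyclic of order 2)

x^2 - 68 is irreducible over Q since 68 is not a rational square. The splitting field Q(sqrt(68)) has degree 2 over Q, and its unique nontrivial automorphism is sqrt(68) ↦ -sqrt(68). Hence Gal(Q(sqrt(68))/Q) = Z/2Z.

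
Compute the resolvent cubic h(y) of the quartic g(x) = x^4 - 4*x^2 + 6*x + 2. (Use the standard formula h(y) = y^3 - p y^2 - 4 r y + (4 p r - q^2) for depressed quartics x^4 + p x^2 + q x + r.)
h(y) = y^3 + 4*y^2 - 8*y - 68

Identify coefficients: p = -4, q = 6, r = 2.
Plug into h(y) = y^3 - p y^2 - 4 r y + (4 p r - q^2):
  h(y) = y^3 - (-4) y^2 - 4*(2) y + (4*(-4)*(2) - (6)^2)
       = y^3 + (4) y^2 + (-8) y + (-68).
Simplifying: h(y) = y^3 + 4*y^2 - 8*y - 68.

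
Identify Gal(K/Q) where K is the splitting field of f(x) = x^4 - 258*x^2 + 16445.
Gal(K/Q) = V_4 (Klein four-group, Z/2Z × Z/2Z)

f factors as (x^2 - 115)(x^2 - 143), so the splitting field is K = Q(sqrt(115), sqrt(143)). The elements 115, 143, 16445 are all non-squares in Q, so sqrt(115) and sqrt(143) generate independent quadratic extensions. Thus [K:Q] = 4 and Gal(K/Q) is generated by the two order-2 automorphisms sqrt(115) ↦ -sqrt(115) and sqrt(143) ↦ -sqrt(143), giving V_4.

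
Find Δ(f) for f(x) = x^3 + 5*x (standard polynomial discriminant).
Δ = -500

For x^3 + a x^2 + b x + c the discriminant is Δ = 18 a b c - 4 a^3 c + a^2 b^2 - 4 b^3 - 27 c^2.
Plug a = 0, b = 5, c = 0:
  18*(0)*(5)*(0) - 4*(0)^3*(0) + (0)^2*(5)^2 - 4*(5)^3 - 27*(0)^2
  = 0 + (0) + 0 + (-500) + (0)
  = -500.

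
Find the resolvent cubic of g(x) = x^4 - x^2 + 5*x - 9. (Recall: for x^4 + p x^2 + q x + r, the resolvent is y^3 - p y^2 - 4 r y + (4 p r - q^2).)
h(y) = y^3 + y^2 + 36*y + 11

Identify coefficients: p = -1, q = 5, r = -9.
Plug into h(y) = y^3 - p y^2 - 4 r y + (4 p r - q^2):
  h(y) = y^3 - (-1) y^2 - 4*(-9) y + (4*(-1)*(-9) - (5)^2)
       = y^3 + (1) y^2 + (36) y + (11).
Simplifying: h(y) = y^3 + y^2 + 36*y + 11.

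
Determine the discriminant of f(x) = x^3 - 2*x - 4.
Δ = -400

For a depressed cubic x^3 + p x + q the discriminant is Δ = -4 p^3 - 27 q^2 = -4*(-2)^3 - 27*(-4)^2 = 32 - 432 = -400.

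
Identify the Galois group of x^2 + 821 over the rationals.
Gal(K/Q) = Z/2Z (cyclic of order 2)

x^2 + 821 is irreducible over Q since -821 is not a rational square. The splitting field Q(sqrt(-821)) has degree 2 over Q, and its unique nontrivial automorphism is sqrt(-821) ↦ -sqrt(-821). Hence Gal(Q(sqrt(-821))/Q) = Z/2Z.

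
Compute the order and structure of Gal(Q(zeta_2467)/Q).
|Gal(Q(zeta_2467)/Q)| = phi(2467) = 2466; group ≅ (Z/2467Z)^* ≅ Z/2466Z

The n-th cyclotomic polynomial Φ_2467(x) is the minimal polynomial of zeta_2467 over Q and has degree phi(2467) = 2466. So Q(zeta_2467) is a degree-2466 Galois extension with Galois group (Z/2467Z)^*. (Z/2467Z)^* is cyclic since 2467 is an odd prime power (or 4). Hence Gal(Q(zeta_2467)/Q) ≅ Z/2466Z.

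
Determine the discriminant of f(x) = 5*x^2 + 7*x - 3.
Δ = 109

For a quadratic a x^2 + b x + c the discriminant is Δ = b^2 - 4ac = (7)^2 - 4*(5)*(-3) = 49 - (-60) = 109.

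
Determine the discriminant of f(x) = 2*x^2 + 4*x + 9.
Δ = -56

For a quadratic a x^2 + b x + c the discriminant is Δ = b^2 - 4ac = (4)^2 - 4*(2)*(9) = 16 - (72) = -56.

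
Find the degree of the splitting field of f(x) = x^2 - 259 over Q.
[K:Q] = 2

The polynomial x^2 - 259 is irreducible over Q since 259 is not a perfect square. Its splitting field is Q(sqrt(259)), which has degree 2 over Q.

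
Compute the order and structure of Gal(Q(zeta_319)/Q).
|Gal(Q(zeta_319)/Q)| = phi(319) = 280; group ≅ (Z/319Z)^* ≅ Z/10Z × Z/28Z

The n-th cyclotomic polynomial Φ_319(x) is the minimal polynomial of zeta_319 over Q and has degree phi(319) = 280. So Q(zeta_319) is a degree-280 Galois extension with Galois group (Z/319Z)^*. By CRT, (Z/319Z)^* ≅ (Z/11Z)^* × (Z/29Z)^*. Each prime-power unit group is (Z/11Z)^* ≅ Z/10Z; (Z/29Z)^* ≅ Z/28Z. Hence Gal(Q(zeta_319)/Q) ≅ Z/10Z × Z/28Z.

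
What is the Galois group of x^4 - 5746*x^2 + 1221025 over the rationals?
Gal(K/Q) = Z/2Z (cyclic of order 2)

f factors as (x^2 - 5525)(x^2 - 221), so the splitting field is K = Q(sqrt(5525), sqrt(221)). The squarefree part of 5525 is 221 and the squarefree part of 221 is also 221, so sqrt(5525) and sqrt(221) are both rational multiples of sqrt(221). Hence Q(sqrt(5525)) = Q(sqrt(221)) = Q(sqrt(221)), and the splitting field collapses to a single degree-2 extension with Galois group Z/2Z.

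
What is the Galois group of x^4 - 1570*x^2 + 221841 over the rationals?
Gal(K/Q) = Z/2Z (cyclic of order 2)

f factors as (x^2 - 1413)(x^2 - 157), so the splitting field is K = Q(sqrt(1413), sqrt(157)). The squarefree part of 1413 is 157 and the squarefree part of 157 is also 157, so sqrt(1413) and sqrt(157) are both rational multiples of sqrt(157). Hence Q(sqrt(1413)) = Q(sqrt(157)) = Q(sqrt(157)), and the splitting field collapses to a single degree-2 extension with Galois group Z/2Z.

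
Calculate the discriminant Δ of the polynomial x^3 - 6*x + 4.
Δ = 432

For x^3 + a x^2 + b x + c the discriminant is Δ = 18 a b c - 4 a^3 c + a^2 b^2 - 4 b^3 - 27 c^2.
Plug a = 0, b = -6, c = 4:
  18*(0)*(-6)*(4) - 4*(0)^3*(4) + (0)^2*(-6)^2 - 4*(-6)^3 - 27*(4)^2
  = 0 + (0) + 0 + (864) + (-432)
  = 432.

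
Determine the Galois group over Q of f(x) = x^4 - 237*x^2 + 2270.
Gal(K/Q) = V_4 (Klein four-group, Z/2Z × Z/2Z)

f factors as (x^2 - 10)(x^2 - 227), so the splitting field is K = Q(sqrt(10), sqrt(227)). The elements 10, 227, 2270 are all non-squares in Q, so sqrt(10) and sqrt(227) generate independent quadratic extensions. Thus [K:Q] = 4 and Gal(K/Q) is generated by the two order-2 automorphisms sqrt(10) ↦ -sqrt(10) and sqrt(227) ↦ -sqrt(227), giving V_4.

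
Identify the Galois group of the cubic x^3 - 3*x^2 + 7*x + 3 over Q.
Gal(K/Q) = S_3 (symmetric group of order 6)

Compute the discriminant of x^3 + (-3)*x^2 + (7)*x + (3): Δ = -1984. Since Δ is not a rational square, the Galois group is not contained in A_3; it must be the full S_3 (irreducibility of the cubic rules out anything smaller).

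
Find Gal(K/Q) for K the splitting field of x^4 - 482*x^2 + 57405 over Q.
Gal(K/Q) = V_4 (Klein four-group, Z/2Z × Z/2Z)

f factors as (x^2 - 215)(x^2 - 267), so the splitting field is K = Q(sqrt(215), sqrt(267)). The elements 215, 267, 57405 are all non-squares in Q, so sqrt(215) and sqrt(267) generate independent quadratic extensions. Thus [K:Q] = 4 and Gal(K/Q) is generated by the two order-2 automorphisms sqrt(215) ↦ -sqrt(215) and sqrt(267) ↦ -sqrt(267), giving V_4.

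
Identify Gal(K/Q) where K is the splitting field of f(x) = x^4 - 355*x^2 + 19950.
Gal(K/Q) = V_4 (Klein four-group, Z/2Z × Z/2Z)

f factors as (x^2 - 285)(x^2 - 70), so the splitting field is K = Q(sqrt(285), sqrt(70)). The elements 285, 70, 19950 are all non-squares in Q, so sqrt(285) and sqrt(70) generate independent quadratic extensions. Thus [K:Q] = 4 and Gal(K/Q) is generated by the two order-2 automorphisms sqrt(285) ↦ -sqrt(285) and sqrt(70) ↦ -sqrt(70), giving V_4.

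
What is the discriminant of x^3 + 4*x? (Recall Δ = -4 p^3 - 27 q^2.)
Δ = -256

For a depressed cubic x^3 + p x + q the discriminant is Δ = -4 p^3 - 27 q^2 = -4*(4)^3 - 27*(0)^2 = -256 - 0 = -256.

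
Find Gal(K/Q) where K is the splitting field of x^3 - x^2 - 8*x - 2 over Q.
Gal(K/Q) = S_3 (symmetric group of order 6)

Compute the discriminant of x^3 + (-1)*x^2 + (-8)*x + (-2): Δ = 1708. Since Δ is not a rational square, the Galois group is not contained in A_3; it must be the full S_3 (irreducibility of the cubic rules out anything smaller).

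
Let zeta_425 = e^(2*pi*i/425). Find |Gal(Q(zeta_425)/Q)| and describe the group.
|Gal(Q(zeta_425)/Q)| = phi(425) = 320; group ≅ (Z/425Z)^* ≅ Z/16Z × Z/20Z

The n-th cyclotomic polynomial Φ_425(x) is the minimal polynomial of zeta_425 over Q and has degree phi(425) = 320. So Q(zeta_425) is a degree-320 Galois extension with Galois group (Z/425Z)^*. By CRT, (Z/425Z)^* ≅ (Z/25Z)^* × (Z/17Z)^*. Each prime-power unit group is (Z/25Z)^* ≅ Z/20Z; (Z/17Z)^* ≅ Z/16Z. Hence Gal(Q(zeta_425)/Q) ≅ Z/16Z × Z/20Z.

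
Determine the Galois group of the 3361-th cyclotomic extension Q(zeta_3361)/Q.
|Gal(Q(zeta_3361)/Q)| = phi(3361) = 3360; group ≅ (Z/3361Z)^* ≅ Z/3360Z

The n-th cyclotomic polynomial Φ_3361(x) is the minimal polynomial of zeta_3361 over Q and has degree phi(3361) = 3360. So Q(zeta_3361) is a degree-3360 Galois extension with Galois group (Z/3361Z)^*. (Z/3361Z)^* is cyclic since 3361 is an odd prime power (or 4). Hence Gal(Q(zeta_3361)/Q) ≅ Z/3360Z.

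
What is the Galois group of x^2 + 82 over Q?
Gal(K/Q) = Z/2Z (cyclic of order 2)

x^2 + 82 is irreducible over Q since -82 is not a rational square. The splitting field Q(sqrt(-82)) has degree 2 over Q, and its unique nontrivial automorphism is sqrt(-82) ↦ -sqrt(-82). Hence Gal(Q(sqrt(-82))/Q) = Z/2Z.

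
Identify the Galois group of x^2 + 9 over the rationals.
Gal(K/Q) = Z/2Z (cyclic of order 2)

x^2 + 9 is irreducible over Q since -9 is not a rational square. The splitting field Q(sqrt(-9)) has degree 2 over Q, and its unique nontrivial automorphism is sqrt(-9) ↦ -sqrt(-9). Hence Gal(Q(sqrt(-9))/Q) = Z/2Z.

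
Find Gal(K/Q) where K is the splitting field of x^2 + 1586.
Gal(K/Q) = Z/2Z (cyclic of order 2)

x^2 + 1586 is irreducible over Q since -1586 is not a rational square. The splitting field Q(sqrt(-1586)) has degree 2 over Q, and its unique nontrivial automorphism is sqrt(-1586) ↦ -sqrt(-1586). Hence Gal(Q(sqrt(-1586))/Q) = Z/2Z.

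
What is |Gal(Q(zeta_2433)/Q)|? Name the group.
|Gal(Q(zeta_2433)/Q)| = phi(2433) = 1620; group ≅ (Z/2433Z)^* ≅ Z/2Z × Z/810Z

The n-th cyclotomic polynomial Φ_2433(x) is the minimal polynomial of zeta_2433 over Q and has degree phi(2433) = 1620. So Q(zeta_2433) is a degree-1620 Galois extension with Galois group (Z/2433Z)^*. By CRT, (Z/2433Z)^* ≅ (Z/3Z)^* × (Z/811Z)^*. Each prime-power unit group is (Z/3Z)^* ≅ Z/2Z; (Z/811Z)^* ≅ Z/810Z. Hence Gal(Q(zeta_2433)/Q) ≅ Z/2Z × Z/810Z.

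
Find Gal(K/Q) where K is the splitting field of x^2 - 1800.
Gal(K/Q) = Z/2Z (cyclic of order 2)

x^2 - 1800 is irreducible over Q since 1800 is not a rational square. The splitting field Q(sqrt(1800)) has degree 2 over Q, and its unique nontrivial automorphism is sqrt(1800) ↦ -sqrt(1800). Hence Gal(Q(sqrt(1800))/Q) = Z/2Z.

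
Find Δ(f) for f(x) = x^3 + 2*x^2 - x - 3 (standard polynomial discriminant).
Δ = -31

For x^3 + a x^2 + b x + c the discriminant is Δ = 18 a b c - 4 a^3 c + a^2 b^2 - 4 b^3 - 27 c^2.
Plug a = 2, b = -1, c = -3:
  18*(2)*(-1)*(-3) - 4*(2)^3*(-3) + (2)^2*(-1)^2 - 4*(-1)^3 - 27*(-3)^2
  = 108 + (96) + 4 + (4) + (-243)
  = -31.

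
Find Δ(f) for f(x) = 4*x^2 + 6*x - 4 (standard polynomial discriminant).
Δ = 100

For a quadratic a x^2 + b x + c the discriminant is Δ = b^2 - 4ac = (6)^2 - 4*(4)*(-4) = 36 - (-64) = 100.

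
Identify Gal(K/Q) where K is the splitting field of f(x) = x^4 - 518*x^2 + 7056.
Gal(K/Q) = Z/2Z (cyclic of order 2)

f factors as (x^2 - 504)(x^2 - 14), so the splitting field is K = Q(sqrt(504), sqrt(14)). The squarefree part of 504 is 14 and the squarefree part of 14 is also 14, so sqrt(504) and sqrt(14) are both rational multiples of sqrt(14). Hence Q(sqrt(504)) = Q(sqrt(14)) = Q(sqrt(14)), and the splitting field collapses to a single degree-2 extension with Galois group Z/2Z.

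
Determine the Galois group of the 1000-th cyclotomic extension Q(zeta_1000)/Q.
|Gal(Q(zeta_1000)/Q)| = phi(1000) = 400; group ≅ (Z/1000Z)^* ≅ Z/2Z × Z/2Z × Z/100Z

The n-th cyclotomic polynomial Φ_1000(x) is the minimal polynomial of zeta_1000 over Q and has degree phi(1000) = 400. So Q(zeta_1000) is a degree-400 Galois extension with Galois group (Z/1000Z)^*. By CRT, (Z/1000Z)^* ≅ (Z/8Z)^* × (Z/125Z)^*. Each prime-power unit group is (Z/8Z)^* ≅ Z/2Z × Z/2Z; (Z/125Z)^* ≅ Z/100Z. Hence Gal(Q(zeta_1000)/Q) ≅ Z/2Z × Z/2Z × Z/100Z.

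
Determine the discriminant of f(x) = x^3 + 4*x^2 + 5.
Δ = -1955

For x^3 + a x^2 + b x + c the discriminant is Δ = 18 a b c - 4 a^3 c + a^2 b^2 - 4 b^3 - 27 c^2.
Plug a = 4, b = 0, c = 5:
  18*(4)*(0)*(5) - 4*(4)^3*(5) + (4)^2*(0)^2 - 4*(0)^3 - 27*(5)^2
  = 0 + (-1280) + 0 + (0) + (-675)
  = -1955.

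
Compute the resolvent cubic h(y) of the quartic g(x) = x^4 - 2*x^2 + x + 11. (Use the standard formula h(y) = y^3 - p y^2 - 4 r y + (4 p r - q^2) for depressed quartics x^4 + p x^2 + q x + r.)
h(y) = y^3 + 2*y^2 - 44*y - 89

Identify coefficients: p = -2, q = 1, r = 11.
Plug into h(y) = y^3 - p y^2 - 4 r y + (4 p r - q^2):
  h(y) = y^3 - (-2) y^2 - 4*(11) y + (4*(-2)*(11) - (1)^2)
       = y^3 + (2) y^2 + (-44) y + (-89).
Simplifying: h(y) = y^3 + 2*y^2 - 44*y - 89.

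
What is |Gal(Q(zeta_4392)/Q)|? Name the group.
|Gal(Q(zeta_4392)/Q)| = phi(4392) = 1440; group ≅ (Z/4392Z)^* ≅ Z/2Z × Z/2Z × Z/6Z × Z/60Z

The n-th cyclotomic polynomial Φ_4392(x) is the minimal polynomial of zeta_4392 over Q and has degree phi(4392) = 1440. So Q(zeta_4392) is a degree-1440 Galois extension with Galois group (Z/4392Z)^*. By CRT, (Z/4392Z)^* ≅ (Z/8Z)^* × (Z/9Z)^* × (Z/61Z)^*. Each prime-power unit group is (Z/8Z)^* ≅ Z/2Z × Z/2Z; (Z/9Z)^* ≅ Z/6Z; (Z/61Z)^* ≅ Z/60Z. Hence Gal(Q(zeta_4392)/Q) ≅ Z/2Z × Z/2Z × Z/6Z × Z/60Z.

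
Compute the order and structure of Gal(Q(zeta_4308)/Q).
|Gal(Q(zeta_4308)/Q)| = phi(4308) = 1432; group ≅ (Z/4308Z)^* ≅ Z/2Z × Z/2Z × Z/358Z

The n-th cyclotomic polynomial Φ_4308(x) is the minimal polynomial of zeta_4308 over Q and has degree phi(4308) = 1432. So Q(zeta_4308) is a degree-1432 Galois extension with Galois group (Z/4308Z)^*. By CRT, (Z/4308Z)^* ≅ (Z/4Z)^* × (Z/3Z)^* × (Z/359Z)^*. Each prime-power unit group is (Z/4Z)^* ≅ Z/2Z; (Z/3Z)^* ≅ Z/2Z; (Z/359Z)^* ≅ Z/358Z. Hence Gal(Q(zeta_4308)/Q) ≅ Z/2Z × Z/2Z × Z/358Z.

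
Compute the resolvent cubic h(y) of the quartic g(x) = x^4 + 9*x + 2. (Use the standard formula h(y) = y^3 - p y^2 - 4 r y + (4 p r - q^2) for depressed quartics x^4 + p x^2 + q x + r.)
h(y) = y^3 - 8*y - 81

Identify coefficients: p = 0, q = 9, r = 2.
Plug into h(y) = y^3 - p y^2 - 4 r y + (4 p r - q^2):
  h(y) = y^3 - (0) y^2 - 4*(2) y + (4*(0)*(2) - (9)^2)
       = y^3 + (0) y^2 + (-8) y + (-81).
Simplifying: h(y) = y^3 - 8*y - 81.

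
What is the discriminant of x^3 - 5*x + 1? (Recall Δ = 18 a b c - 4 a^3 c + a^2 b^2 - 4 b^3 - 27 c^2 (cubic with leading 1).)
Δ = 473

For x^3 + a x^2 + b x + c the discriminant is Δ = 18 a b c - 4 a^3 c + a^2 b^2 - 4 b^3 - 27 c^2.
Plug a = 0, b = -5, c = 1:
  18*(0)*(-5)*(1) - 4*(0)^3*(1) + (0)^2*(-5)^2 - 4*(-5)^3 - 27*(1)^2
  = 0 + (0) + 0 + (500) + (-27)
  = 473.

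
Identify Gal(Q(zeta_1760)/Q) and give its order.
|Gal(Q(zeta_1760)/Q)| = phi(1760) = 640; group ≅ (Z/1760Z)^* ≅ Z/2Z × Z/4Z × Z/8Z × Z/10Z

The n-th cyclotomic polynomial Φ_1760(x) is the minimal polynomial of zeta_1760 over Q and has degree phi(1760) = 640. So Q(zeta_1760) is a degree-640 Galois extension with Galois group (Z/1760Z)^*. By CRT, (Z/1760Z)^* ≅ (Z/32Z)^* × (Z/5Z)^* × (Z/11Z)^*. Each prime-power unit group is (Z/32Z)^* ≅ Z/2Z × Z/8Z; (Z/5Z)^* ≅ Z/4Z; (Z/11Z)^* ≅ Z/10Z. Hence Gal(Q(zeta_1760)/Q) ≅ Z/2Z × Z/4Z × Z/8Z × Z/10Z.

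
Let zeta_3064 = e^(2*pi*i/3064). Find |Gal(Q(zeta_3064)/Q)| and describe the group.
|Gal(Q(zeta_3064)/Q)| = phi(3064) = 1528; group ≅ (Z/3064Z)^* ≅ Z/2Z × Z/2Z × Z/382Z

The n-th cyclotomic polynomial Φ_3064(x) is the minimal polynomial of zeta_3064 over Q and has degree phi(3064) = 1528. So Q(zeta_3064) is a degree-1528 Galois extension with Galois group (Z/3064Z)^*. By CRT, (Z/3064Z)^* ≅ (Z/8Z)^* × (Z/383Z)^*. Each prime-power unit group is (Z/8Z)^* ≅ Z/2Z × Z/2Z; (Z/383Z)^* ≅ Z/382Z. Hence Gal(Q(zeta_3064)/Q) ≅ Z/2Z × Z/2Z × Z/382Z.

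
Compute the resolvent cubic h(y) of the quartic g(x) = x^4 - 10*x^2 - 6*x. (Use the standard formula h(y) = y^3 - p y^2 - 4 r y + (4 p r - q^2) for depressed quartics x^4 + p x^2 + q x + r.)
h(y) = y^3 + 10*y^2 - 36

Identify coefficients: p = -10, q = -6, r = 0.
Plug into h(y) = y^3 - p y^2 - 4 r y + (4 p r - q^2):
  h(y) = y^3 - (-10) y^2 - 4*(0) y + (4*(-10)*(0) - (-6)^2)
       = y^3 + (10) y^2 + (0) y + (-36).
Simplifying: h(y) = y^3 + 10*y^2 - 36.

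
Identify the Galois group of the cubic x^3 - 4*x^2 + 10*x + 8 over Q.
Gal(K/Q) = S_3 (symmetric group of order 6)

Compute the discriminant of x^3 + (-4)*x^2 + (10)*x + (8): Δ = -7840. Since Δ is not a rational square, the Galois group is not contained in A_3; it must be the full S_3 (irreducibility of the cubic rules out anything smaller).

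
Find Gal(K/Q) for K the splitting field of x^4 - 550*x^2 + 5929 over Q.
Gal(K/Q) = Z/2Z (cyclic of order 2)

f factors as (x^2 - 539)(x^2 - 11), so the splitting field is K = Q(sqrt(539), sqrt(11)). The squarefree part of 539 is 11 and the squarefree part of 11 is also 11, so sqrt(539) and sqrt(11) are both rational multiples of sqrt(11). Hence Q(sqrt(539)) = Q(sqrt(11)) = Q(sqrt(11)), and the splitting field collapses to a single degree-2 extension with Galois group Z/2Z.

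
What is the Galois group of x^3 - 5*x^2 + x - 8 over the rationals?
Gal(K/Q) = S_3 (symmetric group of order 6)

Compute the discriminant of x^3 + (-5)*x^2 + (1)*x + (-8): Δ = -4987. Since Δ is not a rational square, the Galois group is not contained in A_3; it must be the full S_3 (irreducibility of the cubic rules out anything smaller).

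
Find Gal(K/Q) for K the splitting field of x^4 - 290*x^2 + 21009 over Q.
Gal(K/Q) = V_4 (Klein four-group, Z/2Z × Z/2Z)

f factors as (x^2 - 149)(x^2 - 141), so the splitting field is K = Q(sqrt(149), sqrt(141)). The elements 149, 141, 21009 are all non-squares in Q, so sqrt(149) and sqrt(141) generate independent quadratic extensions. Thus [K:Q] = 4 and Gal(K/Q) is generated by the two order-2 automorphisms sqrt(149) ↦ -sqrt(149) and sqrt(141) ↦ -sqrt(141), giving V_4.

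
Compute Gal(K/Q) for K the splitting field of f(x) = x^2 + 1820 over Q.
Gal(K/Q) = Z/2Z (cyclic of order 2)

x^2 + 1820 is irreducible over Q since -1820 is not a rational square. The splitting field Q(sqrt(-1820)) has degree 2 over Q, and its unique nontrivial automorphism is sqrt(-1820) ↦ -sqrt(-1820). Hence Gal(Q(sqrt(-1820))/Q) = Z/2Z.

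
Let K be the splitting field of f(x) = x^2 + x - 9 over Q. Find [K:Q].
[K:Q] = 2

The discriminant of x^2 + (1)*x + (-9) is b^2 - 4c = 1 - (-36) = 37. Since 37 is not a perfect square in Q, the polynomial is irreducible over Q. Its two roots generate a degree-2 extension, so [K:Q] = 2.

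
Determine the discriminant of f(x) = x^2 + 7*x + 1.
Δ = 45

For a quadratic a x^2 + b x + c the discriminant is Δ = b^2 - 4ac = (7)^2 - 4*(1)*(1) = 49 - (4) = 45.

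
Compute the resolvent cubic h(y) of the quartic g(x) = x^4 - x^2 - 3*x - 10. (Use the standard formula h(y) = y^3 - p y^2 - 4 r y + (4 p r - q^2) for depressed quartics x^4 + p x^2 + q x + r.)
h(y) = y^3 + y^2 + 40*y + 31

Identify coefficients: p = -1, q = -3, r = -10.
Plug into h(y) = y^3 - p y^2 - 4 r y + (4 p r - q^2):
  h(y) = y^3 - (-1) y^2 - 4*(-10) y + (4*(-1)*(-10) - (-3)^2)
       = y^3 + (1) y^2 + (40) y + (31).
Simplifying: h(y) = y^3 + y^2 + 40*y + 31.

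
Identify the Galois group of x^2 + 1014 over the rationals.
Gal(K/Q) = Z/2Z (cyclic of order 2)

x^2 + 1014 is irreducible over Q since -1014 is not a rational square. The splitting field Q(sqrt(-1014)) has degree 2 over Q, and its unique nontrivial automorphism is sqrt(-1014) ↦ -sqrt(-1014). Hence Gal(Q(sqrt(-1014))/Q) = Z/2Z.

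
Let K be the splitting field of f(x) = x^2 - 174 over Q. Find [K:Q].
[K:Q] = 2

The polynomial x^2 - 174 is irreducible over Q since 174 is not a perfect square. Its splitting field is Q(sqrt(174)), which has degree 2 over Q.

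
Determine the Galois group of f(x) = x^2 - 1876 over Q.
Gal(K/Q) = Z/2Z (cyclic of order 2)

x^2 - 1876 is irreducible over Q since 1876 is not a rational square. The splitting field Q(sqrt(1876)) has degree 2 over Q, and its unique nontrivial automorphism is sqrt(1876) ↦ -sqrt(1876). Hence Gal(Q(sqrt(1876))/Q) = Z/2Z.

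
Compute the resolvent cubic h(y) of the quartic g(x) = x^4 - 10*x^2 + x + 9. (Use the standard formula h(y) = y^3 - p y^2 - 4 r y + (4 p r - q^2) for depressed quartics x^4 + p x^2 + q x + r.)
h(y) = y^3 + 10*y^2 - 36*y - 361

Identify coefficients: p = -10, q = 1, r = 9.
Plug into h(y) = y^3 - p y^2 - 4 r y + (4 p r - q^2):
  h(y) = y^3 - (-10) y^2 - 4*(9) y + (4*(-10)*(9) - (1)^2)
       = y^3 + (10) y^2 + (-36) y + (-361).
Simplifying: h(y) = y^3 + 10*y^2 - 36*y - 361.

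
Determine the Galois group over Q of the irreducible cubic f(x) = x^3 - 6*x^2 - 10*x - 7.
Gal(K/Q) = S_3 (symmetric group of order 6)

Compute the discriminant of x^3 + (-6)*x^2 + (-10)*x + (-7): Δ = -7331. Since Δ is not a rational square, the Galois group is not contained in A_3; it must be the full S_3 (irreducibility of the cubic rules out anything smaller).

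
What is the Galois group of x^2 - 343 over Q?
Gal(K/Q) = Z/2Z (cyclic of order 2)

x^2 - 343 is irreducible over Q since 343 is not a rational square. The splitting field Q(sqrt(343)) has degree 2 over Q, and its unique nontrivial automorphism is sqrt(343) ↦ -sqrt(343). Hence Gal(Q(sqrt(343))/Q) = Z/2Z.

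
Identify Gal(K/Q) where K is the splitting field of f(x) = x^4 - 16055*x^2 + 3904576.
Gal(K/Q) = Z/2Z (cyclic of order 2)

f factors as (x^2 - 247)(x^2 - 15808), so the splitting field is K = Q(sqrt(247), sqrt(15808)). The squarefree part of 247 is 247 and the squarefree part of 15808 is also 247, so sqrt(247) and sqrt(15808) are both rational multiples of sqrt(247). Hence Q(sqrt(247)) = Q(sqrt(15808)) = Q(sqrt(247)), and the splitting field collapses to a single degree-2 extension with Galois group Z/2Z.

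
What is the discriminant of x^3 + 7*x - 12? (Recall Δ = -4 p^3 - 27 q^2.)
Δ = -5260

For a depressed cubic x^3 + p x + q the discriminant is Δ = -4 p^3 - 27 q^2 = -4*(7)^3 - 27*(-12)^2 = -1372 - 3888 = -5260.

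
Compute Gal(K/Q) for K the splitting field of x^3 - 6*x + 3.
Gal(K/Q) = S_3 (symmetric group of order 6)

Compute the discriminant of x^3 + (0)*x^2 + (-6)*x + (3): Δ = 621. Since Δ is not a rational square, the Galois group is not contained in A_3; it must be the full S_3 (irreducibility of the cubic rules out anything smaller).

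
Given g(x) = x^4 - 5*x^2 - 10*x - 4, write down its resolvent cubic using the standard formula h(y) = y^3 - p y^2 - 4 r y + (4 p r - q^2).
h(y) = y^3 + 5*y^2 + 16*y - 20

Identify coefficients: p = -5, q = -10, r = -4.
Plug into h(y) = y^3 - p y^2 - 4 r y + (4 p r - q^2):
  h(y) = y^3 - (-5) y^2 - 4*(-4) y + (4*(-5)*(-4) - (-10)^2)
       = y^3 + (5) y^2 + (16) y + (-20).
Simplifying: h(y) = y^3 + 5*y^2 + 16*y - 20.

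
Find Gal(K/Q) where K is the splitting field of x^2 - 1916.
Gal(K/Q) = Z/2Z (cyclic of order 2)

x^2 - 1916 is irreducible over Q since 1916 is not a rational square. The splitting field Q(sqrt(1916)) has degree 2 over Q, and its unique nontrivial automorphism is sqrt(1916) ↦ -sqrt(1916). Hence Gal(Q(sqrt(1916))/Q) = Z/2Z.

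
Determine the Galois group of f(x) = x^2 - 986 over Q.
Gal(K/Q) = Z/2Z (cyclic of order 2)

x^2 - 986 is irreducible over Q since 986 is not a rational square. The splitting field Q(sqrt(986)) has degree 2 over Q, and its unique nontrivial automorphism is sqrt(986) ↦ -sqrt(986). Hence Gal(Q(sqrt(986))/Q) = Z/2Z.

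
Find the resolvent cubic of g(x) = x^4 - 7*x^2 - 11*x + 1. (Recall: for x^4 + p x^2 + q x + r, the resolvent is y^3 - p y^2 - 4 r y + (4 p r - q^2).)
h(y) = y^3 + 7*y^2 - 4*y - 149

Identify coefficients: p = -7, q = -11, r = 1.
Plug into h(y) = y^3 - p y^2 - 4 r y + (4 p r - q^2):
  h(y) = y^3 - (-7) y^2 - 4*(1) y + (4*(-7)*(1) - (-11)^2)
       = y^3 + (7) y^2 + (-4) y + (-149).
Simplifying: h(y) = y^3 + 7*y^2 - 4*y - 149.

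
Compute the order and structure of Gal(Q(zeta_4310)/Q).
|Gal(Q(zeta_4310)/Q)| = phi(4310) = 1720; group ≅ (Z/4310Z)^* ≅ Z/4Z × Z/430Z

The n-th cyclotomic polynomial Φ_4310(x) is the minimal polynomial of zeta_4310 over Q and has degree phi(4310) = 1720. So Q(zeta_4310) is a degree-1720 Galois extension with Galois group (Z/4310Z)^*. By CRT, (Z/4310Z)^* ≅ (Z/2Z)^* × (Z/5Z)^* × (Z/431Z)^*. Each prime-power unit group is (Z/2Z)^* ≅ trivial group (order 1); (Z/5Z)^* ≅ Z/4Z; (Z/431Z)^* ≅ Z/430Z. Hence Gal(Q(zeta_4310)/Q) ≅ Z/4Z × Z/430Z.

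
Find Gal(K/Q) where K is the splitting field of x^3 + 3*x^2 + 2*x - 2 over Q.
Gal(K/Q) = S_3 (symmetric group of order 6)

Compute the discriminant of x^3 + (3)*x^2 + (2)*x + (-2): Δ = -104. Since Δ is not a rational square, the Galois group is not contained in A_3; it must be the full S_3 (irreducibility of the cubic rules out anything smaller).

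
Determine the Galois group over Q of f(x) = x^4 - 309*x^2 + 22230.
Gal(K/Q) = V_4 (Klein four-group, Z/2Z × Z/2Z)

f factors as (x^2 - 195)(x^2 - 114), so the splitting field is K = Q(sqrt(195), sqrt(114)). The elements 195, 114, 22230 are all non-squares in Q, so sqrt(195) and sqrt(114) generate independent quadratic extensions. Thus [K:Q] = 4 and Gal(K/Q) is generated by the two order-2 automorphisms sqrt(195) ↦ -sqrt(195) and sqrt(114) ↦ -sqrt(114), giving V_4.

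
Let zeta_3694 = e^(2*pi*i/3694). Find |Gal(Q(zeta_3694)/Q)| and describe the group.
|Gal(Q(zeta_3694)/Q)| = phi(3694) = 1846; group ≅ (Z/3694Z)^* ≅ Z/1846Z

The n-th cyclotomic polynomial Φ_3694(x) is the minimal polynomial of zeta_3694 over Q and has degree phi(3694) = 1846. So Q(zeta_3694) is a degree-1846 Galois extension with Galois group (Z/3694Z)^*. By CRT, (Z/3694Z)^* ≅ (Z/2Z)^* × (Z/1847Z)^*. Each prime-power unit group is (Z/2Z)^* ≅ trivial group (order 1); (Z/1847Z)^* ≅ Z/1846Z. Hence Gal(Q(zeta_3694)/Q) ≅ Z/1846Z.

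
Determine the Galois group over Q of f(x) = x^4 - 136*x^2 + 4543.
Gal(K/Q) = V_4 (Klein four-group, Z/2Z × Z/2Z)

f factors as (x^2 - 77)(x^2 - 59), so the splitting field is K = Q(sqrt(77), sqrt(59)). The elements 77, 59, 4543 are all non-squares in Q, so sqrt(77) and sqrt(59) generate independent quadratic extensions. Thus [K:Q] = 4 and Gal(K/Q) is generated by the two order-2 automorphisms sqrt(77) ↦ -sqrt(77) and sqrt(59) ↦ -sqrt(59), giving V_4.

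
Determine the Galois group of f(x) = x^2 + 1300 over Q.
Gal(K/Q) = Z/2Z (cyclic of order 2)

x^2 + 1300 is irreducible over Q since -1300 is not a rational square. The splitting field Q(sqrt(-1300)) has degree 2 over Q, and its unique nontrivial automorphism is sqrt(-1300) ↦ -sqrt(-1300). Hence Gal(Q(sqrt(-1300))/Q) = Z/2Z.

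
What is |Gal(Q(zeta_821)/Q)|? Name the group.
|Gal(Q(zeta_821)/Q)| = phi(821) = 820; group ≅ (Z/821Z)^* ≅ Z/820Z

The n-th cyclotomic polynomial Φ_821(x) is the minimal polynomial of zeta_821 over Q and has degree phi(821) = 820. So Q(zeta_821) is a degree-820 Galois extension with Galois group (Z/821Z)^*. (Z/821Z)^* is cyclic since 821 is an odd prime power (or 4). Hence Gal(Q(zeta_821)/Q) ≅ Z/820Z.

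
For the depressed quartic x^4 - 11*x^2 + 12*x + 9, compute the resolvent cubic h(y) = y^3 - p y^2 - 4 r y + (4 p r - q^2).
h(y) = y^3 + 11*y^2 - 36*y - 540

Identify coefficients: p = -11, q = 12, r = 9.
Plug into h(y) = y^3 - p y^2 - 4 r y + (4 p r - q^2):
  h(y) = y^3 - (-11) y^2 - 4*(9) y + (4*(-11)*(9) - (12)^2)
       = y^3 + (11) y^2 + (-36) y + (-540).
Simplifying: h(y) = y^3 + 11*y^2 - 36*y - 540.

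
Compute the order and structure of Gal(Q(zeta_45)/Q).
|Gal(Q(zeta_45)/Q)| = phi(45) = 24; group ≅ (Z/45Z)^* ≅ Z/4Z × Z/6Z

The n-th cyclotomic polynomial Φ_45(x) is the minimal polynomial of zeta_45 over Q and has degree phi(45) = 24. So Q(zeta_45) is a degree-24 Galois extension with Galois group (Z/45Z)^*. By CRT, (Z/45Z)^* ≅ (Z/9Z)^* × (Z/5Z)^*. Each prime-power unit group is (Z/9Z)^* ≅ Z/6Z; (Z/5Z)^* ≅ Z/4Z. Hence Gal(Q(zeta_45)/Q) ≅ Z/4Z × Z/6Z.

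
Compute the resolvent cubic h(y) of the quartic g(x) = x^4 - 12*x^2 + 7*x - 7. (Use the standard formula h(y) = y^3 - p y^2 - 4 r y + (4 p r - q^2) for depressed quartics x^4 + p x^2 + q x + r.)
h(y) = y^3 + 12*y^2 + 28*y + 287

Identify coefficients: p = -12, q = 7, r = -7.
Plug into h(y) = y^3 - p y^2 - 4 r y + (4 p r - q^2):
  h(y) = y^3 - (-12) y^2 - 4*(-7) y + (4*(-12)*(-7) - (7)^2)
       = y^3 + (12) y^2 + (28) y + (287).
Simplifying: h(y) = y^3 + 12*y^2 + 28*y + 287.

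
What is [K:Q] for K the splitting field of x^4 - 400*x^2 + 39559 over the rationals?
[K:Q] = 4

f factors as (x^2 - 179)(x^2 - 221); the splitting field is K = Q(sqrt(179), sqrt(221)). Since 179, 221, and 39559 are all non-squares in Q, the three subfields Q(sqrt(179)), Q(sqrt(221)), Q(sqrt(39559)) are distinct degree-2 extensions, so [K:Q] = 4 (Klein four Galois group).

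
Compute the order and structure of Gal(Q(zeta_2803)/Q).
|Gal(Q(zeta_2803)/Q)| = phi(2803) = 2802; group ≅ (Z/2803Z)^* ≅ Z/2802Z

The n-th cyclotomic polynomial Φ_2803(x) is the minimal polynomial of zeta_2803 over Q and has degree phi(2803) = 2802. So Q(zeta_2803) is a degree-2802 Galois extension with Galois group (Z/2803Z)^*. (Z/2803Z)^* is cyclic since 2803 is an odd prime power (or 4). Hence Gal(Q(zeta_2803)/Q) ≅ Z/2802Z.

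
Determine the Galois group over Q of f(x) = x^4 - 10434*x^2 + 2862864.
Gal(K/Q) = Z/2Z (cyclic of order 2)

f factors as (x^2 - 282)(x^2 - 10152), so the splitting field is K = Q(sqrt(282), sqrt(10152)). The squarefree part of 282 is 282 and the squarefree part of 10152 is also 282, so sqrt(282) and sqrt(10152) are both rational multiples of sqrt(282). Hence Q(sqrt(282)) = Q(sqrt(10152)) = Q(sqrt(282)), and the splitting field collapses to a single degree-2 extension with Galois group Z/2Z.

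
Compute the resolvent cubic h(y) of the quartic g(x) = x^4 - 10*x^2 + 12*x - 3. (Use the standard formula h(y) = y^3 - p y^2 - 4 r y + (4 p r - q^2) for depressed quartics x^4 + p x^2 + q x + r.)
h(y) = y^3 + 10*y^2 + 12*y - 24

Identify coefficients: p = -10, q = 12, r = -3.
Plug into h(y) = y^3 - p y^2 - 4 r y + (4 p r - q^2):
  h(y) = y^3 - (-10) y^2 - 4*(-3) y + (4*(-10)*(-3) - (12)^2)
       = y^3 + (10) y^2 + (12) y + (-24).
Simplifying: h(y) = y^3 + 10*y^2 + 12*y - 24.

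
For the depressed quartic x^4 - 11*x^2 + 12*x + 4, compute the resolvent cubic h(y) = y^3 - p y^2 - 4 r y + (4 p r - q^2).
h(y) = y^3 + 11*y^2 - 16*y - 320

Identify coefficients: p = -11, q = 12, r = 4.
Plug into h(y) = y^3 - p y^2 - 4 r y + (4 p r - q^2):
  h(y) = y^3 - (-11) y^2 - 4*(4) y + (4*(-11)*(4) - (12)^2)
       = y^3 + (11) y^2 + (-16) y + (-320).
Simplifying: h(y) = y^3 + 11*y^2 - 16*y - 320.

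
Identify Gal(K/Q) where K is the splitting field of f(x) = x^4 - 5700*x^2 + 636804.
Gal(K/Q) = Z/2Z (cyclic of order 2)

f factors as (x^2 - 114)(x^2 - 5586), so the splitting field is K = Q(sqrt(114), sqrt(5586)). The squarefree part of 114 is 114 and the squarefree part of 5586 is also 114, so sqrt(114) and sqrt(5586) are both rational multiples of sqrt(114). Hence Q(sqrt(114)) = Q(sqrt(5586)) = Q(sqrt(114)), and the splitting field collapses to a single degree-2 extension with Galois group Z/2Z.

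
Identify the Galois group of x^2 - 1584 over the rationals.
Gal(K/Q) = Z/2Z (cyclic of order 2)

x^2 - 1584 is irreducible over Q since 1584 is not a rational square. The splitting field Q(sqrt(1584)) has degree 2 over Q, and its unique nontrivial automorphism is sqrt(1584) ↦ -sqrt(1584). Hence Gal(Q(sqrt(1584))/Q) = Z/2Z.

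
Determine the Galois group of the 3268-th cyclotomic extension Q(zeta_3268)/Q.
|Gal(Q(zeta_3268)/Q)| = phi(3268) = 1512; group ≅ (Z/3268Z)^* ≅ Z/2Z × Z/18Z × Z/42Z

The n-th cyclotomic polynomial Φ_3268(x) is the minimal polynomial of zeta_3268 over Q and has degree phi(3268) = 1512. So Q(zeta_3268) is a degree-1512 Galois extension with Galois group (Z/3268Z)^*. By CRT, (Z/3268Z)^* ≅ (Z/4Z)^* × (Z/19Z)^* × (Z/43Z)^*. Each prime-power unit group is (Z/4Z)^* ≅ Z/2Z; (Z/19Z)^* ≅ Z/18Z; (Z/43Z)^* ≅ Z/42Z. Hence Gal(Q(zeta_3268)/Q) ≅ Z/2Z × Z/18Z × Z/42Z.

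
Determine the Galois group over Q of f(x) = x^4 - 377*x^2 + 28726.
Gal(K/Q) = V_4 (Klein four-group, Z/2Z × Z/2Z)

f factors as (x^2 - 106)(x^2 - 271), so the splitting field is K = Q(sqrt(106), sqrt(271)). The elements 106, 271, 28726 are all non-squares in Q, so sqrt(106) and sqrt(271) generate independent quadratic extensions. Thus [K:Q] = 4 and Gal(K/Q) is generated by the two order-2 automorphisms sqrt(106) ↦ -sqrt(106) and sqrt(271) ↦ -sqrt(271), giving V_4.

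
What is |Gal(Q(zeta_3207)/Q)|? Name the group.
|Gal(Q(zeta_3207)/Q)| = phi(3207) = 2136; group ≅ (Z/3207Z)^* ≅ Z/2Z × Z/1068Z

The n-th cyclotomic polynomial Φ_3207(x) is the minimal polynomial of zeta_3207 over Q and has degree phi(3207) = 2136. So Q(zeta_3207) is a degree-2136 Galois extension with Galois group (Z/3207Z)^*. By CRT, (Z/3207Z)^* ≅ (Z/3Z)^* × (Z/1069Z)^*. Each prime-power unit group is (Z/3Z)^* ≅ Z/2Z; (Z/1069Z)^* ≅ Z/1068Z. Hence Gal(Q(zeta_3207)/Q) ≅ Z/2Z × Z/1068Z.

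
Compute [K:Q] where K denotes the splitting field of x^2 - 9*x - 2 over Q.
[K:Q] = 2

The discriminant of x^2 + (-9)*x + (-2) is b^2 - 4c = 81 - (-8) = 89. Since 89 is not a perfect square in Q, the polynomial is irreducible over Q. Its two roots generate a degree-2 extension, so [K:Q] = 2.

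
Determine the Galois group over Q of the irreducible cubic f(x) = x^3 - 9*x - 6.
Gal(K/Q) = S_3 (symmetric group of order 6)

Compute the discriminant of x^3 + (0)*x^2 + (-9)*x + (-6): Δ = 1944. Since Δ is not a rational square, the Galois group is not contained in A_3; it must be the full S_3 (irreducibility of the cubic rules out anything smaller).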